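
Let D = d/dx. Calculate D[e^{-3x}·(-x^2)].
x \left(3 x - 2\right) e^{- 3 x}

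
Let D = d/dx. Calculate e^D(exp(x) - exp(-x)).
2 \sinh{\left(x + 1 \right)}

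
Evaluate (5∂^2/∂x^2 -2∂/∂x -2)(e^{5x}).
113 e^{5 x}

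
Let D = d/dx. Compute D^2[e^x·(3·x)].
3 \left(x + 2\right) e^{x}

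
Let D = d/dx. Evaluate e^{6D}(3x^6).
3 x^{6} + 108 x^{5} + 1620 x^{4} + 12960 x^{3} + 58320 x^{2} + 139968 x + 139968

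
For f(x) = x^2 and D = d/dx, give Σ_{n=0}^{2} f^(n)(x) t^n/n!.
t^{2} + 2 t x + x^{2}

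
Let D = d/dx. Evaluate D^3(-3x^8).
- 1008 x^{5}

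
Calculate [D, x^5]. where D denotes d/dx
5 x^{4}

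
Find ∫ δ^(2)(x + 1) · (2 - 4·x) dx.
0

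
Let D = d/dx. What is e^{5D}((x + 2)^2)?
x^{2} + 14 x + 49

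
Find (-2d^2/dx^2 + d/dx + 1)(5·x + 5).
5 x + 10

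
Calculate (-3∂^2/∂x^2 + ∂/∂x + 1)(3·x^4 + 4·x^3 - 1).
3 x^{4} + 16 x^{3} - 96 x^{2} - 72 x - 1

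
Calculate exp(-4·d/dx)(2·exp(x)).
2 e^{x - 4}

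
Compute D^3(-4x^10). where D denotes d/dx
- 2880 x^{7}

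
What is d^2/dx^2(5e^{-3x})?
45 e^{- 3 x}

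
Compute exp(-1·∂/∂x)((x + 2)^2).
x^{2} + 2 x + 1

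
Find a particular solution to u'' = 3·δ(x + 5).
\frac{3|x + 5|}{2}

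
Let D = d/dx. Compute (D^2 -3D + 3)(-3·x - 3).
- 9 x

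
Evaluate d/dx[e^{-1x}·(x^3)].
x^{2} \left(3 - x\right) e^{- x}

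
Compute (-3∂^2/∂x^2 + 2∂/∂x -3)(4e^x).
- 16 e^{x}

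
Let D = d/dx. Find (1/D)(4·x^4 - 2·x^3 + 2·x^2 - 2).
\frac{4 x^{5}}{5} - \frac{x^{4}}{2} + \frac{2 x^{3}}{3} - 2 x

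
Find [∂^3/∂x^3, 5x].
15\frac{d^{2}}{dx^{2}}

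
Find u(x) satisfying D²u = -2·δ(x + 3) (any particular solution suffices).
-|x + 3|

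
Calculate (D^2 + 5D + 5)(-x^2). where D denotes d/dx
- 5 x^{2} - 10 x - 2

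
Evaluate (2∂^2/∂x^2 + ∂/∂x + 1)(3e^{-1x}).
6 e^{- x}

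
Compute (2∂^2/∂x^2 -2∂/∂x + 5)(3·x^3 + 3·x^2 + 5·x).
15 x^{3} - 3 x^{2} + 49 x + 2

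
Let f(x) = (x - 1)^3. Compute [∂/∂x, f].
3 \left(x - 1\right)^{2}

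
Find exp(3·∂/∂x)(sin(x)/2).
\frac{\sin{\left(x + 3 \right)}}{2}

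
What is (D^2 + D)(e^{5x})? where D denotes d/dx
30 e^{5 x}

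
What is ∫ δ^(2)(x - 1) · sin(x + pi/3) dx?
- \sin{\left(1 + \frac{\pi}{3} \right)}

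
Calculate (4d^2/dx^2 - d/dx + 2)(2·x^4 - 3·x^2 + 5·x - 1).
4 x^{4} - 8 x^{3} + 90 x^{2} + 16 x - 31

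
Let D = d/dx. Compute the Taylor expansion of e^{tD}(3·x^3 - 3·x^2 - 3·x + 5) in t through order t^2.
t^{2} \left(9 x - 3\right) - 3 t \left(- 3 x^{2} + 2 x + 1\right) + 3 x^{3} - 3 x^{2} - 3 x + 5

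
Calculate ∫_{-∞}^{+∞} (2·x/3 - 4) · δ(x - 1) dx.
- \frac{10}{3}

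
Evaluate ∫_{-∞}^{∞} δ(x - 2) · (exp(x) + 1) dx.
1 + e^{2}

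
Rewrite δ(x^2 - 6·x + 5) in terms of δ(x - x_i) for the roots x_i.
\frac{\delta(x - 5) + \delta(x - 1)}{4}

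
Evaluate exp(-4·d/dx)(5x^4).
5 x^{4} - 80 x^{3} + 480 x^{2} - 1280 x + 1280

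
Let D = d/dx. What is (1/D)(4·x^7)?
\frac{x^{8}}{2}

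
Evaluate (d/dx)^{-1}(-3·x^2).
- x^{3}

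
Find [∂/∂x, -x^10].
- 10 x^{9}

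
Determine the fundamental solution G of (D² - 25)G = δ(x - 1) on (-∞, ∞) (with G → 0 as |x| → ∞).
-\frac{e^{-5|x - 1|}}{10}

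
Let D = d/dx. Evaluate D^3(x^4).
24 x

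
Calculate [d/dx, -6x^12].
- 72 x^{11}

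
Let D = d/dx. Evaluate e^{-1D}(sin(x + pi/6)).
\sin{\left(x - 1 + \frac{\pi}{6} \right)}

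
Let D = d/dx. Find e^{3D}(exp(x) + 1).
e^{x + 3} + 1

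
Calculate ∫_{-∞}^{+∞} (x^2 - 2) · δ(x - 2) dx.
2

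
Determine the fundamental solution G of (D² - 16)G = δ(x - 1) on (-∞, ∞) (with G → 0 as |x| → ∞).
-\frac{e^{-4|x - 1|}}{8}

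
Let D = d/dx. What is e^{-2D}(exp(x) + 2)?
e^{x - 2} + 2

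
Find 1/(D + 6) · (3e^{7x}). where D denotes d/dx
\frac{3 e^{7 x}}{13}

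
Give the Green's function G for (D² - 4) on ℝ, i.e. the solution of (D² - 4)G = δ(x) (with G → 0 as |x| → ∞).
-\frac{e^{-2|x|}}{4}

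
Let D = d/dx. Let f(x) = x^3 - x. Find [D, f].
3 x^{2} - 1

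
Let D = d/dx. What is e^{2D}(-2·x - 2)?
- 2 x - 6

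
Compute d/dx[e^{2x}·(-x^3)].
x^{2} \left(- 2 x - 3\right) e^{2 x}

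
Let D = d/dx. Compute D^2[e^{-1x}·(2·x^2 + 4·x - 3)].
\left(2 x^{2} - 4 x - 7\right) e^{- x}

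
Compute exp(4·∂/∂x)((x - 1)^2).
x^{2} + 6 x + 9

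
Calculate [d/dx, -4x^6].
- 24 x^{5}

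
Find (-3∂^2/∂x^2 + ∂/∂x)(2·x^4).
8 x^{2} \left(x - 9\right)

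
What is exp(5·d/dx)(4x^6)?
4 x^{6} + 120 x^{5} + 1500 x^{4} + 10000 x^{3} + 37500 x^{2} + 75000 x + 62500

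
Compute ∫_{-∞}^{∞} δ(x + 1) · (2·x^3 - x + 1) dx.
0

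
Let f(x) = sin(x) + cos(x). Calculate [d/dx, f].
- \sin{\left(x \right)} + \cos{\left(x \right)}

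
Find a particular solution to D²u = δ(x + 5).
\frac{|x + 5|}{2}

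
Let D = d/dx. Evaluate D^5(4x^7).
10080 x^{2}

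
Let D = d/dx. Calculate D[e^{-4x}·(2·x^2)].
4 x \left(1 - 2 x\right) e^{- 4 x}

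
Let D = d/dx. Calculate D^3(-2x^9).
- 1008 x^{6}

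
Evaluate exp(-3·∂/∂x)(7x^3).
7 x^{3} - 63 x^{2} + 189 x - 189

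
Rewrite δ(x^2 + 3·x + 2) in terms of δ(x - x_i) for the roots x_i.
\frac{\delta(x + 2) + \delta(x + 1)}{1}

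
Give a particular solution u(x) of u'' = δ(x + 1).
\frac{|x + 1|}{2}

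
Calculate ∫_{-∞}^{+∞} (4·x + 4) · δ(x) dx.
4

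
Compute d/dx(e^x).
e^{x}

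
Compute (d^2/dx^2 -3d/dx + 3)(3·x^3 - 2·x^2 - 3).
9 x^{3} - 33 x^{2} + 30 x - 13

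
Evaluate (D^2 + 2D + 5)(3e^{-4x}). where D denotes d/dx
39 e^{- 4 x}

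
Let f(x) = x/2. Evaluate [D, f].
\frac{1}{2}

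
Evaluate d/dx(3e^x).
3 e^{x}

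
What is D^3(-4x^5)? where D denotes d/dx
- 240 x^{2}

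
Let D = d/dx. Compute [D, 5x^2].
10 x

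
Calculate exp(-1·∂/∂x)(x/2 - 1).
\frac{x}{2} - \frac{3}{2}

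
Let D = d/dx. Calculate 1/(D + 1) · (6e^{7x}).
\frac{3 e^{7 x}}{4}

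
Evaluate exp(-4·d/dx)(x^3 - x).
x^{3} - 12 x^{2} + 47 x - 60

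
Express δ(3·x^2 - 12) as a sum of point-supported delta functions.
\frac{\delta(x - 2) + \delta(x + 2)}{12}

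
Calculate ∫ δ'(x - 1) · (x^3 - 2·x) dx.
-1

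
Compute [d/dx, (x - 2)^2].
2 x - 4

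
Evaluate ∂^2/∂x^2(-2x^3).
- 12 x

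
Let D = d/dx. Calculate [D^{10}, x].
10D^{9}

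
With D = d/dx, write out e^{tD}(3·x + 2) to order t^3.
3 t + 3 x + 2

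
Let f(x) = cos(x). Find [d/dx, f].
- \sin{\left(x \right)}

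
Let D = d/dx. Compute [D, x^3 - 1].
3 x^{2}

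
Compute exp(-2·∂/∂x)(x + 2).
x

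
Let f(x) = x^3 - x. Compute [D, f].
3 x^{2} - 1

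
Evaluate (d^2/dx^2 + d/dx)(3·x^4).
12 x^{2} \left(x + 3\right)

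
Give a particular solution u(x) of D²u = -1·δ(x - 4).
-\frac{|x - 4|}{2}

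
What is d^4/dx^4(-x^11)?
- 7920 x^{7}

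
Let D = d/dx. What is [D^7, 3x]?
21D^{6}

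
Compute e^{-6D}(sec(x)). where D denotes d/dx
\sec{\left(x - 6 \right)}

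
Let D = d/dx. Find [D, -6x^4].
- 24 x^{3}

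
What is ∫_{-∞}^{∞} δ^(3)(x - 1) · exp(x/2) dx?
- \frac{e^{\frac{1}{2}}}{8}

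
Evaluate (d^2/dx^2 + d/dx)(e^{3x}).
12 e^{3 x}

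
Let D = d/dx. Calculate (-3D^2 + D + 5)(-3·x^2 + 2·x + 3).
- 15 x^{2} + 4 x + 35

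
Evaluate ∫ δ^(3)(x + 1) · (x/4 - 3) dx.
0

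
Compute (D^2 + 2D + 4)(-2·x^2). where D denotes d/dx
- 8 x^{2} - 8 x - 4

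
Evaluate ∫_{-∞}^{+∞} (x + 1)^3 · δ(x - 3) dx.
64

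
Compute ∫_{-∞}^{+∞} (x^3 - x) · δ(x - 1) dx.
0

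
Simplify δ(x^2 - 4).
\frac{\delta(x - 2) + \delta(x + 2)}{4}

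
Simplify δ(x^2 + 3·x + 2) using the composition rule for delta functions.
\frac{\delta(x + 1) + \delta(x + 2)}{1}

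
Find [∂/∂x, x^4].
4 x^{3}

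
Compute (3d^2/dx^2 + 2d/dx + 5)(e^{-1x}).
6 e^{- x}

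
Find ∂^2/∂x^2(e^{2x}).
4 e^{2 x}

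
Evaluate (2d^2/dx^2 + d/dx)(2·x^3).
6 x \left(x + 4\right)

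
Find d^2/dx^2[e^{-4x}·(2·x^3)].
4 x \left(8 x^{2} - 12 x + 3\right) e^{- 4 x}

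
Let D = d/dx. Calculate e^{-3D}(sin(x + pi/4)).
\sin{\left(x - 3 + \frac{\pi}{4} \right)}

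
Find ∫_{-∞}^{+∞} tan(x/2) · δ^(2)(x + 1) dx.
- \frac{\tan{\left(\frac{1}{2} \right)}}{2} - \frac{\tan^{3}{\left(\frac{1}{2} \right)}}{2}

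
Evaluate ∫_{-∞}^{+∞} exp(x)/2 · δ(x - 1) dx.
\frac{e}{2}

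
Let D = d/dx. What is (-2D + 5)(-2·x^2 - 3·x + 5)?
- 10 x^{2} - 7 x + 31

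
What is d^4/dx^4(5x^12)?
59400 x^{8}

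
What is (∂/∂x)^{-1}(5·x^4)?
x^{5}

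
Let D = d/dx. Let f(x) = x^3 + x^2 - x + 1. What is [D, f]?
3 x^{2} + 2 x - 1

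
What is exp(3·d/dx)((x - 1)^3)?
x^{3} + 6 x^{2} + 12 x + 8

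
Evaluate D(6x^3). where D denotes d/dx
18 x^{2}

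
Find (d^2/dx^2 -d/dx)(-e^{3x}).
- 6 e^{3 x}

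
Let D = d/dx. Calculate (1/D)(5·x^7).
\frac{5 x^{8}}{8}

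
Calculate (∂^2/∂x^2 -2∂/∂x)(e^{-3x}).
15 e^{- 3 x}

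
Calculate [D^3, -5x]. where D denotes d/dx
-15D^{2}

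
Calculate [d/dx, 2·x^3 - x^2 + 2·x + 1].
6 x^{2} - 2 x + 2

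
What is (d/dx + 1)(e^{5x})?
6 e^{5 x}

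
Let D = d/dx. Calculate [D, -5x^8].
- 40 x^{7}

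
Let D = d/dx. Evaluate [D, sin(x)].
\cos{\left(x \right)}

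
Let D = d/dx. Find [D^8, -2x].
-16D^{7}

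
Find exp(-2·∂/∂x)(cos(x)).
\cos{\left(x - 2 \right)}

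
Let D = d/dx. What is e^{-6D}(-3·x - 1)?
17 - 3 x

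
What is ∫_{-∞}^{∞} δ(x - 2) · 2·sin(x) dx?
2 \sin{\left(2 \right)}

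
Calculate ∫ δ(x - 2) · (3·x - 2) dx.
4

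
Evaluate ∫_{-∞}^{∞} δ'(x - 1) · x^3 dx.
-3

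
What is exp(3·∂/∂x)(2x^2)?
2 x^{2} + 12 x + 18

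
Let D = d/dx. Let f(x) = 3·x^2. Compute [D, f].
6 x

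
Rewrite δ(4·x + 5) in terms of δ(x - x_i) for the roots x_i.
\frac{\delta(x + 5/4)}{4}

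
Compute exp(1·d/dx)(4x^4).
4 x^{4} + 16 x^{3} + 24 x^{2} + 16 x + 4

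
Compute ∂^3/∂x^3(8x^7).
1680 x^{4}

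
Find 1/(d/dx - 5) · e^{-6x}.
- \frac{e^{- 6 x}}{11}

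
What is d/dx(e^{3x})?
3 e^{3 x}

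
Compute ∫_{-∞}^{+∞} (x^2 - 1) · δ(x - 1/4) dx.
- \frac{15}{16}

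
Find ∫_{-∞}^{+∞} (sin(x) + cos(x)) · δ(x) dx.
1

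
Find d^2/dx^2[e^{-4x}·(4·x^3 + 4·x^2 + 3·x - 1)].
8 \left(8 x^{3} - 4 x^{2} + x - 4\right) e^{- 4 x}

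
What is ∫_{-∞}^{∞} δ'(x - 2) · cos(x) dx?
\sin{\left(2 \right)}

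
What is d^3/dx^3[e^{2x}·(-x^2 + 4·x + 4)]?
\left(- 8 x^{2} + 8 x + 68\right) e^{2 x}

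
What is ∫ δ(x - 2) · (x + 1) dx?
3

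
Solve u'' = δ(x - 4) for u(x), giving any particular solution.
\frac{|x - 4|}{2}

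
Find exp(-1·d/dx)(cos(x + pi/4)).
\cos{\left(x - 1 + \frac{\pi}{4} \right)}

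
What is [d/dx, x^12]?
12 x^{11}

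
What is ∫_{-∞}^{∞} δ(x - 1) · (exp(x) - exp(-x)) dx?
2 \sinh{\left(1 \right)}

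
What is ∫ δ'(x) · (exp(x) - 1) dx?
-1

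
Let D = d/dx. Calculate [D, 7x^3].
21 x^{2}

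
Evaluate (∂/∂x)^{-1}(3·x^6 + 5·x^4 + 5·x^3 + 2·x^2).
\frac{3 x^{7}}{7} + x^{5} + \frac{5 x^{4}}{4} + \frac{2 x^{3}}{3}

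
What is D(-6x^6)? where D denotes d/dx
- 36 x^{5}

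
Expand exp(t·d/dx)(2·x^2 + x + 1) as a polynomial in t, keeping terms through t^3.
2 t^{2} + t \left(4 x + 1\right) + 2 x^{2} + x + 1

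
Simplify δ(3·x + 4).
\frac{\delta(x + 4/3)}{3}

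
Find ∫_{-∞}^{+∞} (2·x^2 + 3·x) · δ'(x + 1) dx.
1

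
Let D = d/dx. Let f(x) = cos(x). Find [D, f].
- \sin{\left(x \right)}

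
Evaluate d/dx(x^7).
7 x^{6}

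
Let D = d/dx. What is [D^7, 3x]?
21D^{6}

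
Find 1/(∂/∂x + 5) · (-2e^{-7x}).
e^{- 7 x}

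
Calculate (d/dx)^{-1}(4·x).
2 x^{2}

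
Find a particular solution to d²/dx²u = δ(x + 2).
\frac{|x + 2|}{2}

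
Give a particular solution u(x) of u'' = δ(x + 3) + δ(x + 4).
\frac{|x + 3|}{2} + \frac{|x + 4|}{2}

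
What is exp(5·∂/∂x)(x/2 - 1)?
\frac{x}{2} + \frac{3}{2}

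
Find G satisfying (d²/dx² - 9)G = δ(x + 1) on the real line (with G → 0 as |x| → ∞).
-\frac{e^{-3|x + 1|}}{6}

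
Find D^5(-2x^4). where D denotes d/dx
0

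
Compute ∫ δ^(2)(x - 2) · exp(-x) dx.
e^{-2}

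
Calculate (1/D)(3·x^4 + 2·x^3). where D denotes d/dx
\frac{3 x^{5}}{5} + \frac{x^{4}}{2}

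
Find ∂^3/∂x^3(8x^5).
480 x^{2}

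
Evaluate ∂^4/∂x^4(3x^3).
0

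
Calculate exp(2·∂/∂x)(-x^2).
- x^{2} - 4 x - 4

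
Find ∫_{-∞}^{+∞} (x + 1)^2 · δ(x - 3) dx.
16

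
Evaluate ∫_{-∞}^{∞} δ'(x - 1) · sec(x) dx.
- \tan{\left(1 \right)} \sec{\left(1 \right)}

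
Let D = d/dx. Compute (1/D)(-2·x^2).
- \frac{2 x^{3}}{3}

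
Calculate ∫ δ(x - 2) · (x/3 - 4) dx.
- \frac{10}{3}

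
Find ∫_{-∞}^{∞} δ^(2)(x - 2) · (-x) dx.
0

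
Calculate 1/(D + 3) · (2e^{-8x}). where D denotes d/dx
- \frac{2 e^{- 8 x}}{5}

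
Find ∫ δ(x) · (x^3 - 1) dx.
-1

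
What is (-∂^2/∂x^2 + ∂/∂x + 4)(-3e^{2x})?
- 6 e^{2 x}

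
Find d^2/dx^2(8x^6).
240 x^{4}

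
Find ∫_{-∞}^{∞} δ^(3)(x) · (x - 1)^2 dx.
0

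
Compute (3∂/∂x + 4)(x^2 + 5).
4 x^{2} + 6 x + 20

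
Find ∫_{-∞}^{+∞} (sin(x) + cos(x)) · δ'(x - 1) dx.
- \cos{\left(1 \right)} + \sin{\left(1 \right)}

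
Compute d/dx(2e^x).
2 e^{x}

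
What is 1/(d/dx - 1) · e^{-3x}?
- \frac{e^{- 3 x}}{4}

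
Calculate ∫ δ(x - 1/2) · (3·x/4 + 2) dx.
\frac{19}{8}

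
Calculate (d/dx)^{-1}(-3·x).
- \frac{3 x^{2}}{2}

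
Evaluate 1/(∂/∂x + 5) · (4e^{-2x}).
\frac{4 e^{- 2 x}}{3}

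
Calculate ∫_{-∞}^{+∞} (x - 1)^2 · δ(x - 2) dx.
1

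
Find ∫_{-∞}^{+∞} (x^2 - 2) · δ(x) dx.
-2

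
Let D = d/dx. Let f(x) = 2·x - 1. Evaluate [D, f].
2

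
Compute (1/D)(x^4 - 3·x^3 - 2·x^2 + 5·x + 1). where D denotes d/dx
\frac{x^{5}}{5} - \frac{3 x^{4}}{4} - \frac{2 x^{3}}{3} + \frac{5 x^{2}}{2} + x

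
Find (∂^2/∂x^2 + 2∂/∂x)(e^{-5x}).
15 e^{- 5 x}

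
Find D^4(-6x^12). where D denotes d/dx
- 71280 x^{8}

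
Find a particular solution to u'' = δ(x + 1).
\frac{|x + 1|}{2}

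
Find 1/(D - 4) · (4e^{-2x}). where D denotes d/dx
- \frac{2 e^{- 2 x}}{3}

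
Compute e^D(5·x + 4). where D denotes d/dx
5 x + 9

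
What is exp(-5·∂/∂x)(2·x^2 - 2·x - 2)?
2 x^{2} - 22 x + 58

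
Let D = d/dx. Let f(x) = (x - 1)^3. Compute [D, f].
3 \left(x - 1\right)^{2}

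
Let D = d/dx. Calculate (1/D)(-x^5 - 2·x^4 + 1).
- \frac{x^{6}}{6} - \frac{2 x^{5}}{5} + x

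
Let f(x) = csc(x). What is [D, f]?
- \cot{\left(x \right)} \csc{\left(x \right)}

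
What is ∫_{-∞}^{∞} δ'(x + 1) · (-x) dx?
1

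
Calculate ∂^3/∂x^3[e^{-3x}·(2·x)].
54 \left(1 - x\right) e^{- 3 x}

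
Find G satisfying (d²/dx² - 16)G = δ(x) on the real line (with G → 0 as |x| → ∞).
-\frac{e^{-4|x|}}{8}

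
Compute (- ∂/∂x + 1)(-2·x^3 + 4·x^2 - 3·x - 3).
x \left(- 2 x^{2} + 10 x - 11\right)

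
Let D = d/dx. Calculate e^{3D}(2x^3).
2 x^{3} + 18 x^{2} + 54 x + 54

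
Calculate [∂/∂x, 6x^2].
12 x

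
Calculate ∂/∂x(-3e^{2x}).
- 6 e^{2 x}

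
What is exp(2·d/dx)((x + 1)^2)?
x^{2} + 6 x + 9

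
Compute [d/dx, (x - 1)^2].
2 x - 2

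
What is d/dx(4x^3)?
12 x^{2}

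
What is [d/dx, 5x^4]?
20 x^{3}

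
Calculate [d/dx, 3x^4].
12 x^{3}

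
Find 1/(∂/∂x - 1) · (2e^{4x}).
\frac{2 e^{4 x}}{3}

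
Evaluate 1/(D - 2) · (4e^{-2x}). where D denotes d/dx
- e^{- 2 x}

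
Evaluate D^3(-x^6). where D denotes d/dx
- 120 x^{3}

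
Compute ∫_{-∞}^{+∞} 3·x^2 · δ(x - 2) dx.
12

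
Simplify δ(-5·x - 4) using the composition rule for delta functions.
\frac{\delta(x + 4/5)}{5}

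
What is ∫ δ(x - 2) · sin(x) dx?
\sin{\left(2 \right)}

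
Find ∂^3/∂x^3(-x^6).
- 120 x^{3}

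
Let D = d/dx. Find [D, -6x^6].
- 36 x^{5}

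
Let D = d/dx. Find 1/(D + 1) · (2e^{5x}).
\frac{e^{5 x}}{3}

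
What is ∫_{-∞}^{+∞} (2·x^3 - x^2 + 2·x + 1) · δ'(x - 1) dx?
-6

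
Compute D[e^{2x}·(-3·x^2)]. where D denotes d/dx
6 x \left(- x - 1\right) e^{2 x}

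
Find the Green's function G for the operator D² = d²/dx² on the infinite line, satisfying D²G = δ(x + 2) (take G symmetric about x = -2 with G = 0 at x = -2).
\frac{|x + 2|}{2}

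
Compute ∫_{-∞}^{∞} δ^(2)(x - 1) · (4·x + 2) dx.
0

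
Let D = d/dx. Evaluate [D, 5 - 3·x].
-3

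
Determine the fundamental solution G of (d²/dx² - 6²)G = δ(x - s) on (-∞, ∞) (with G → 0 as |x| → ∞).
-\frac{e^{-6|x-s|}}{12}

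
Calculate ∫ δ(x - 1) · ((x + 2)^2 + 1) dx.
10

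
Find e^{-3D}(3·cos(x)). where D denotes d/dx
3 \cos{\left(x - 3 \right)}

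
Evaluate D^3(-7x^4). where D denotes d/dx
- 168 x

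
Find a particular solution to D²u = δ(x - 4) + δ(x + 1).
\frac{|x - 4|}{2} + \frac{|x + 1|}{2}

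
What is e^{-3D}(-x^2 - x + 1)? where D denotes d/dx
- x^{2} + 5 x - 5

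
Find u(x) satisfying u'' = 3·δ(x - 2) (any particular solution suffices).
\frac{3|x - 2|}{2}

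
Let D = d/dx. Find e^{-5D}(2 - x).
7 - x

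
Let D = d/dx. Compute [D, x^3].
3 x^{2}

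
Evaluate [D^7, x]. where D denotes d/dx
7D^{6}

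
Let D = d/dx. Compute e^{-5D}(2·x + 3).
2 x - 7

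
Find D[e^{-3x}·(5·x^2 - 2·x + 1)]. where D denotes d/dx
\left(- 15 x^{2} + 16 x - 5\right) e^{- 3 x}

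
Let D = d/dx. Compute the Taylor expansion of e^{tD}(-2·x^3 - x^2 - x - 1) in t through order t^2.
- t^{2} \left(6 x + 1\right) - t \left(6 x^{2} + 2 x + 1\right) - 2 x^{3} - x^{2} - x - 1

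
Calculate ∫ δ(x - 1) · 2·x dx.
2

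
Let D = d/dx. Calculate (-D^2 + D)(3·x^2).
6 x - 6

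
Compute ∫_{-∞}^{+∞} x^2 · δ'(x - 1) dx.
-2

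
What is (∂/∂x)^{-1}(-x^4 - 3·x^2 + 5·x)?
- \frac{x^{5}}{5} - x^{3} + \frac{5 x^{2}}{2}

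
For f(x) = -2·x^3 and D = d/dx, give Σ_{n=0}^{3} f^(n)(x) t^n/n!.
- 2 t^{3} - 6 t^{2} x - 6 t x^{2} - 2 x^{3}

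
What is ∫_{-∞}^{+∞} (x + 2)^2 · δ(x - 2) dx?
16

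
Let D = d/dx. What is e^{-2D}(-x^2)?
- x^{2} + 4 x - 4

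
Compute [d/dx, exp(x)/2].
\frac{e^{x}}{2}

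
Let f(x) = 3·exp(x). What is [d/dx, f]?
3 e^{x}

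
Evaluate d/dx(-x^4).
- 4 x^{3}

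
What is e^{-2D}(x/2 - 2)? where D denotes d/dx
\frac{x}{2} - 3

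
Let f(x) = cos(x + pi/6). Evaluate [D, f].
- \sin{\left(x + \frac{\pi}{6} \right)}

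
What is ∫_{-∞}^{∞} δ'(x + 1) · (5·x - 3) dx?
-5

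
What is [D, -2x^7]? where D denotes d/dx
- 14 x^{6}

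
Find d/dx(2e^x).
2 e^{x}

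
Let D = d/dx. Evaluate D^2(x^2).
2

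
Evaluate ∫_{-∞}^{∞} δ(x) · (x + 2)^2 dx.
4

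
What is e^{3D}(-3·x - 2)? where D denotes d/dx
- 3 x - 11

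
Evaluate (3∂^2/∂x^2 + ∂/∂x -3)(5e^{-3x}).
105 e^{- 3 x}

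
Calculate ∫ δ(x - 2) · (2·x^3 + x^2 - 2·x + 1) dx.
17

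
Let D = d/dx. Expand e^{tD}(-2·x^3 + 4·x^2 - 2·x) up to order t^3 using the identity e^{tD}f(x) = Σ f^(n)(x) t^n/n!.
- 2 t^{3} - 2 t^{2} \left(3 x - 2\right) - 2 t \left(3 x^{2} - 4 x + 1\right) - 2 x^{3} + 4 x^{2} - 2 x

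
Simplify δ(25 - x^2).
\frac{\delta(x - 5) + \delta(x + 5)}{10}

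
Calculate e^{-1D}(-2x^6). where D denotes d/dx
- 2 x^{6} + 12 x^{5} - 30 x^{4} + 40 x^{3} - 30 x^{2} + 12 x - 2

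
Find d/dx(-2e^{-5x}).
10 e^{- 5 x}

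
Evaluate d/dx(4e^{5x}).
20 e^{5 x}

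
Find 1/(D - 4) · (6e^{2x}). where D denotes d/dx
- 3 e^{2 x}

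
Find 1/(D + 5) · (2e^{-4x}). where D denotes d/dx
2 e^{- 4 x}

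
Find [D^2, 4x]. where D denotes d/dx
8D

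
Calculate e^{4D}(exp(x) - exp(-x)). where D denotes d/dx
2 \sinh{\left(x + 4 \right)}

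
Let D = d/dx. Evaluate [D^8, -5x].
-40D^{7}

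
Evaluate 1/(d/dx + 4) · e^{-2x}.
\frac{e^{- 2 x}}{2}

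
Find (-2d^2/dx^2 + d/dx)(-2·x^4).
8 x^{2} \left(6 - x\right)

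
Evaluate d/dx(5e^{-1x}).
- 5 e^{- x}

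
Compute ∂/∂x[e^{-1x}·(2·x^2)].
2 x \left(2 - x\right) e^{- x}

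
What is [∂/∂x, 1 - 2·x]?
-2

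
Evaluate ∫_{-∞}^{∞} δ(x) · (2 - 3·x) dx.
2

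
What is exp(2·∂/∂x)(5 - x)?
3 - x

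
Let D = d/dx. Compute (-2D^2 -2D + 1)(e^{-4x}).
- 23 e^{- 4 x}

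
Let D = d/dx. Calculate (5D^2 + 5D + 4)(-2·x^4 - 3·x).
- 8 x^{4} - 40 x^{3} - 120 x^{2} - 12 x - 15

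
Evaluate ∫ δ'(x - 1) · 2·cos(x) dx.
2 \sin{\left(1 \right)}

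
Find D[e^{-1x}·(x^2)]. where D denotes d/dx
x \left(2 - x\right) e^{- x}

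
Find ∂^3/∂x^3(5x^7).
1050 x^{4}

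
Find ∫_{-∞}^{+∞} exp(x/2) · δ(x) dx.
1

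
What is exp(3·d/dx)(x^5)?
x^{5} + 15 x^{4} + 90 x^{3} + 270 x^{2} + 405 x + 243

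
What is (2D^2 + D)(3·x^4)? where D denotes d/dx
12 x^{2} \left(x + 6\right)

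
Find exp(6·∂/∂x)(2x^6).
2 x^{6} + 72 x^{5} + 1080 x^{4} + 8640 x^{3} + 38880 x^{2} + 93312 x + 93312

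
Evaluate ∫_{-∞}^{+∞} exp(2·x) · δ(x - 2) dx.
e^{4}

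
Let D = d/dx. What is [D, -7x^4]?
- 28 x^{3}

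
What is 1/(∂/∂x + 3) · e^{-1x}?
\frac{e^{- x}}{2}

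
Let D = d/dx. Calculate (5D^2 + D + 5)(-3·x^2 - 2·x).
- 15 x^{2} - 16 x - 32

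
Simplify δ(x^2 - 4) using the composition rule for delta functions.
\frac{\delta(x - 2) + \delta(x + 2)}{4}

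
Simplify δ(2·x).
\frac{\delta(x)}{2}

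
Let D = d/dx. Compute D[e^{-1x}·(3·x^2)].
3 x \left(2 - x\right) e^{- x}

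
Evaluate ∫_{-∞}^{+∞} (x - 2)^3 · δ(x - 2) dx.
0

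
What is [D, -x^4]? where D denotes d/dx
- 4 x^{3}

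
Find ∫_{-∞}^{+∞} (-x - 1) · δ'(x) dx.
1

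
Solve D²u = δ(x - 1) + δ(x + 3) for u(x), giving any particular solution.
\frac{|x - 1|}{2} + \frac{|x + 3|}{2}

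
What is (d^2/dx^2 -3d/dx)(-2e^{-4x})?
- 56 e^{- 4 x}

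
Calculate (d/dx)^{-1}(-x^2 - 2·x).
- \frac{x^{3}}{3} - x^{2}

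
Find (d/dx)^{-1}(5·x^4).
x^{5}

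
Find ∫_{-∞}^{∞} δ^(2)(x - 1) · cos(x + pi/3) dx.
- \cos{\left(1 + \frac{\pi}{3} \right)}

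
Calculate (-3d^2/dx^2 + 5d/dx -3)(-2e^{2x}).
10 e^{2 x}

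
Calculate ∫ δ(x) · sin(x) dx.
0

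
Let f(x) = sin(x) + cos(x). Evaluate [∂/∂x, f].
- \sin{\left(x \right)} + \cos{\left(x \right)}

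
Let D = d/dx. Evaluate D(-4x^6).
- 24 x^{5}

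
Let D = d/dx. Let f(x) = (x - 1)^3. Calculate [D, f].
3 \left(x - 1\right)^{2}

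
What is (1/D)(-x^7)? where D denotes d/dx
- \frac{x^{8}}{8}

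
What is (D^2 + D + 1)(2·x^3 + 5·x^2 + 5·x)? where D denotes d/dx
2 x^{3} + 11 x^{2} + 27 x + 15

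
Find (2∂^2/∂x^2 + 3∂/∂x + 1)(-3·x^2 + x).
- 3 x^{2} - 17 x - 9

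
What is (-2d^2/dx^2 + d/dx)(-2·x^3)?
6 x \left(4 - x\right)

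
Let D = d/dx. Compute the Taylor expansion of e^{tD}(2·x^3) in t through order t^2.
2 x \left(3 t^{2} + 3 t x + x^{2}\right)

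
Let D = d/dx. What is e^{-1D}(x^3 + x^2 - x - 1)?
x^{2} \left(x - 2\right)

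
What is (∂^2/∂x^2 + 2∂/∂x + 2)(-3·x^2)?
- 6 x^{2} - 12 x - 6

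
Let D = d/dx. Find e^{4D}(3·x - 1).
3 x + 11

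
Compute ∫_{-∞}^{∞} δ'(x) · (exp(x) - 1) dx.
-1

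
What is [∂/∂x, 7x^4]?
28 x^{3}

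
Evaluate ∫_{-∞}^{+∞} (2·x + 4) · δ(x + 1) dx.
2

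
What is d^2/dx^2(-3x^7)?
- 126 x^{5}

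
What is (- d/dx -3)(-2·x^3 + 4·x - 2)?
6 x^{3} + 6 x^{2} - 12 x + 2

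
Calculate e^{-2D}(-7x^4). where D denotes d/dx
- 7 x^{4} + 56 x^{3} - 168 x^{2} + 224 x - 112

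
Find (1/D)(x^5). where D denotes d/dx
\frac{x^{6}}{6}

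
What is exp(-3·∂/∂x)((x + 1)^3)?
x^{3} - 6 x^{2} + 12 x - 8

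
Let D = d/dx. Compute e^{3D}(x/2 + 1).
\frac{x}{2} + \frac{5}{2}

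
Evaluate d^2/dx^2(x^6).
30 x^{4}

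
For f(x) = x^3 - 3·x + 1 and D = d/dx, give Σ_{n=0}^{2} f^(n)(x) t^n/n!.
3 t^{2} x + 3 t \left(x^{2} - 1\right) + x^{3} - 3 x + 1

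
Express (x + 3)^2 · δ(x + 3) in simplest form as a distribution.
0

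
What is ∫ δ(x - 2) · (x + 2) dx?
4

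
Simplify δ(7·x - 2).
\frac{\delta(x - 2/7)}{7}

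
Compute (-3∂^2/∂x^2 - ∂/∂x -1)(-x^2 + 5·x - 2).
x^{2} - 3 x + 3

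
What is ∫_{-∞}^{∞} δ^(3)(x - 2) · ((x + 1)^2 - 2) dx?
0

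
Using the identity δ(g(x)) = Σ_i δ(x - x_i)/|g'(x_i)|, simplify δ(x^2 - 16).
\frac{\delta(x - 4) + \delta(x + 4)}{8}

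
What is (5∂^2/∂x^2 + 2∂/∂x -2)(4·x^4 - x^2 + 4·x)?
- 8 x^{4} + 32 x^{3} + 242 x^{2} - 12 x - 2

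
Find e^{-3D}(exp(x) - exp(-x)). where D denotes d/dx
- e^{3 - x} + e^{x - 3}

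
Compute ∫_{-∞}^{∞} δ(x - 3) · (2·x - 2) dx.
4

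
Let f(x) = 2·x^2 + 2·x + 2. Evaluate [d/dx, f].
4 x + 2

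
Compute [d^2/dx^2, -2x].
-4\frac{d}{dx}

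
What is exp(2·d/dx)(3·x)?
3 x + 6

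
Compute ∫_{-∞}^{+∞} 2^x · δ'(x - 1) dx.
- \log{\left(4 \right)}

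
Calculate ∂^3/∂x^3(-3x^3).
-18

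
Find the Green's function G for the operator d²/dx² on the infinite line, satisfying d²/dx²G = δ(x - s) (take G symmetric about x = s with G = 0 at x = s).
\frac{|x - s|}{2}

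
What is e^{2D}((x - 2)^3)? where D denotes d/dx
x^{3}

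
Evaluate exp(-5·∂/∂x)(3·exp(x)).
3 e^{x - 5}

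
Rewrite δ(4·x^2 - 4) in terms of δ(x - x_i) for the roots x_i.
\frac{\delta(x - 1) + \delta(x + 1)}{8}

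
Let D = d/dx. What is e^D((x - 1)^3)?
x^{3}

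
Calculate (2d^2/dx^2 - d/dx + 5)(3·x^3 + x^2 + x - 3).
15 x^{3} - 4 x^{2} + 39 x - 12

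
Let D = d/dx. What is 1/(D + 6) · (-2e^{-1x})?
- \frac{2 e^{- x}}{5}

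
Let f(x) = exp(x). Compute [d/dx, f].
e^{x}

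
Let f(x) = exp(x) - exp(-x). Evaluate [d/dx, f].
2 \cosh{\left(x \right)}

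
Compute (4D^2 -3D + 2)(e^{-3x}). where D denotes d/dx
47 e^{- 3 x}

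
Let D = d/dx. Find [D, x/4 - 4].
\frac{1}{4}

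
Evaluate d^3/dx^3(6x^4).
144 x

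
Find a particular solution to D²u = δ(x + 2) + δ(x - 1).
\frac{|x + 2|}{2} + \frac{|x - 1|}{2}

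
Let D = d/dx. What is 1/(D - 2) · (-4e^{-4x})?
\frac{2 e^{- 4 x}}{3}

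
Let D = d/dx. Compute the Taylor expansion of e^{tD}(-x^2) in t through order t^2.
- t^{2} - 2 t x - x^{2}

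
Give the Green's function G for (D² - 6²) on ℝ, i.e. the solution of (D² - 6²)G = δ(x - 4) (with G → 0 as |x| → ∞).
-\frac{e^{-6|x - 4|}}{12}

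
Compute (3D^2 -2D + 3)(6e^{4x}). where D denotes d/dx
258 e^{4 x}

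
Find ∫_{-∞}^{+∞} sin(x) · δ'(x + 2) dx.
- \cos{\left(2 \right)}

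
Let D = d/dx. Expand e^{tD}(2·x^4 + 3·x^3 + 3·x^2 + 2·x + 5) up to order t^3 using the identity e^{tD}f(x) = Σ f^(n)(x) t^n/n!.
t^{3} \left(8 x + 3\right) + t^{2} \left(12 x^{2} + 9 x + 3\right) + t \left(8 x^{3} + 9 x^{2} + 6 x + 2\right) + 2 x^{4} + 3 x^{3} + 3 x^{2} + 2 x + 5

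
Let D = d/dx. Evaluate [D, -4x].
-4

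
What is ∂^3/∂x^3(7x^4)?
168 x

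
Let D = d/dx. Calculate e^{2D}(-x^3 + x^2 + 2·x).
x \left(- x^{2} - 5 x - 6\right)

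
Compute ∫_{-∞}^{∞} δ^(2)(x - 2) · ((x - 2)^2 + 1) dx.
2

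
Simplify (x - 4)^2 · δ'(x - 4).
0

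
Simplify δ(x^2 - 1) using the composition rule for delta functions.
\frac{\delta(x - 1) + \delta(x + 1)}{2}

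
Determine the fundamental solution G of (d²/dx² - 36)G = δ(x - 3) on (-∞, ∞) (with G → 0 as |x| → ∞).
-\frac{e^{-6|x - 3|}}{12}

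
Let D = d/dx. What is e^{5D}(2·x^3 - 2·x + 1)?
2 x^{3} + 30 x^{2} + 148 x + 241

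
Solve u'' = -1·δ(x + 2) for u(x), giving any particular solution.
-\frac{|x + 2|}{2}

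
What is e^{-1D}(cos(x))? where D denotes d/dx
\cos{\left(x - 1 \right)}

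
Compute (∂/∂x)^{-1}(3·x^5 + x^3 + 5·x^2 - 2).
\frac{x^{6}}{2} + \frac{x^{4}}{4} + \frac{5 x^{3}}{3} - 2 x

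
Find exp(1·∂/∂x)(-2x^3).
- 2 x^{3} - 6 x^{2} - 6 x - 2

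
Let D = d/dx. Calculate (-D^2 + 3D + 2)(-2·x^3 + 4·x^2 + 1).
- 4 x^{3} - 10 x^{2} + 36 x - 6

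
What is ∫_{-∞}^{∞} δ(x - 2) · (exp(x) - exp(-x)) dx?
2 \sinh{\left(2 \right)}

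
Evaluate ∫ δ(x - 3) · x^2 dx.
9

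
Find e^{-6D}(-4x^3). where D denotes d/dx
- 4 x^{3} + 72 x^{2} - 432 x + 864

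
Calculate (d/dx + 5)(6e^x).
36 e^{x}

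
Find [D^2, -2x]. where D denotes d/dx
-4D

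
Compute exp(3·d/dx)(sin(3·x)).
\sin{\left(3 x + 9 \right)}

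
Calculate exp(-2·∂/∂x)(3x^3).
3 x^{3} - 18 x^{2} + 36 x - 24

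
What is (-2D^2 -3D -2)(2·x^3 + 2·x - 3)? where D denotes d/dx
2 x \left(- 2 x^{2} - 9 x - 14\right)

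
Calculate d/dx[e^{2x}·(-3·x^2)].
6 x \left(- x - 1\right) e^{2 x}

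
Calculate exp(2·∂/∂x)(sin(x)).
\sin{\left(x + 2 \right)}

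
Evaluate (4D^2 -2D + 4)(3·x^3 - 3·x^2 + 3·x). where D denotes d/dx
12 x^{3} - 30 x^{2} + 96 x - 30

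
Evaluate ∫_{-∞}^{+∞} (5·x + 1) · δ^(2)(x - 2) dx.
0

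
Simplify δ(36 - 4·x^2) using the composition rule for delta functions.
\frac{\delta(x - 3) + \delta(x + 3)}{24}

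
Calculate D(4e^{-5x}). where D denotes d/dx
- 20 e^{- 5 x}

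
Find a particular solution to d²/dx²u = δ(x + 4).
\frac{|x + 4|}{2}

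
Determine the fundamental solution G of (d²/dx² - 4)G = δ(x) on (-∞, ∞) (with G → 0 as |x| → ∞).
-\frac{e^{-2|x|}}{4}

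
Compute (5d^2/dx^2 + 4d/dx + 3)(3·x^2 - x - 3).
9 x^{2} + 21 x + 17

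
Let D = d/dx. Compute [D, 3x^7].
21 x^{6}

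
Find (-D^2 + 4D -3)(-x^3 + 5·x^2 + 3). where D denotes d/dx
3 x^{3} - 27 x^{2} + 46 x - 19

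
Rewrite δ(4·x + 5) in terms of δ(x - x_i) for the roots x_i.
\frac{\delta(x + 5/4)}{4}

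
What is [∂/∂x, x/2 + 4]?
\frac{1}{2}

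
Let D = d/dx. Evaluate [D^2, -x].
-2D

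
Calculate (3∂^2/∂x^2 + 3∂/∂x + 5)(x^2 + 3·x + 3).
5 x^{2} + 21 x + 30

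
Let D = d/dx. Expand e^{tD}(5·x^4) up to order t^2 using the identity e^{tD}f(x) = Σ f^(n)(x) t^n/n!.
5 x^{2} \left(6 t^{2} + 4 t x + x^{2}\right)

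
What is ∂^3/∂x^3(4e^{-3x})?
- 108 e^{- 3 x}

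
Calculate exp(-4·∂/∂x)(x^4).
x^{4} - 16 x^{3} + 96 x^{2} - 256 x + 256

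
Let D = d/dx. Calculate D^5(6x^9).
90720 x^{4}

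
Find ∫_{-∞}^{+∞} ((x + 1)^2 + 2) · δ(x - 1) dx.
6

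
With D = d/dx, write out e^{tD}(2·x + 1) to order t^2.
2 t + 2 x + 1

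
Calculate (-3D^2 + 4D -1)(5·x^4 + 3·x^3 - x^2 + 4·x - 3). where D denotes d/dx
- 5 x^{4} + 77 x^{3} - 143 x^{2} - 66 x + 25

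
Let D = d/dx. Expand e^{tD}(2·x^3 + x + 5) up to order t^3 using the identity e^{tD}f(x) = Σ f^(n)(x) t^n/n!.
2 t^{3} + 6 t^{2} x + t \left(6 x^{2} + 1\right) + 2 x^{3} + x + 5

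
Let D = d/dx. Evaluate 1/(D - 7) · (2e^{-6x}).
- \frac{2 e^{- 6 x}}{13}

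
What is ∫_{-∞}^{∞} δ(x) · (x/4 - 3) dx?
-3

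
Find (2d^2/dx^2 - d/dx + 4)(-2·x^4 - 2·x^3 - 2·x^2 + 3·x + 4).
- 8 x^{4} - 50 x^{2} - 8 x + 5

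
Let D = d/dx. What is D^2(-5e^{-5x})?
- 125 e^{- 5 x}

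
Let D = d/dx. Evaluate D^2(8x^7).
336 x^{5}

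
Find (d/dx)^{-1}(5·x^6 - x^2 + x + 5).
\frac{5 x^{7}}{7} - \frac{x^{3}}{3} + \frac{x^{2}}{2} + 5 x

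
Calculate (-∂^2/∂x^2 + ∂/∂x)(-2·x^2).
4 - 4 x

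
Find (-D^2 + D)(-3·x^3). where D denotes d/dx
9 x \left(2 - x\right)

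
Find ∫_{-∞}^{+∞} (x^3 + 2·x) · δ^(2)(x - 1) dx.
6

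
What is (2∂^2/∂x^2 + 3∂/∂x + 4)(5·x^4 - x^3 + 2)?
20 x^{4} + 56 x^{3} + 111 x^{2} - 12 x + 8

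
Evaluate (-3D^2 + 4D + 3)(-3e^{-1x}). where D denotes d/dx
12 e^{- x}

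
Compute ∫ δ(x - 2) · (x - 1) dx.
1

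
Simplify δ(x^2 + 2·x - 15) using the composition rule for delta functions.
\frac{\delta(x - 3) + \delta(x + 5)}{8}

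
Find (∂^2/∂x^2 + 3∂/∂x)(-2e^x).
- 8 e^{x}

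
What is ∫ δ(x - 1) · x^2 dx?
1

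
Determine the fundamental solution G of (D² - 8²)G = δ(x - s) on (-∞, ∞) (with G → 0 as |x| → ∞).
-\frac{e^{-8|x-s|}}{16}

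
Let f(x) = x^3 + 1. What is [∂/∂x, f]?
3 x^{2}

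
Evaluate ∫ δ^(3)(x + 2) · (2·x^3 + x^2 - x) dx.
-12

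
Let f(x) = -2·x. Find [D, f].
-2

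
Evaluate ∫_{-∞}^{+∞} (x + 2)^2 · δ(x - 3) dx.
25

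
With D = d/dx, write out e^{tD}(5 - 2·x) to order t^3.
- 2 t - 2 x + 5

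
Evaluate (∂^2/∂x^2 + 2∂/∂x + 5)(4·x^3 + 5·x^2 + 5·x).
20 x^{3} + 49 x^{2} + 69 x + 20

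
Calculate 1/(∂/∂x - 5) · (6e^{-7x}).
- \frac{e^{- 7 x}}{2}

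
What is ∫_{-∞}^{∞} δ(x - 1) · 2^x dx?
2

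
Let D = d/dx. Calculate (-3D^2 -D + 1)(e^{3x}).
- 29 e^{3 x}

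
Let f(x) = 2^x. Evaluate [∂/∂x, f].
2^{x} \log{\left(2 \right)}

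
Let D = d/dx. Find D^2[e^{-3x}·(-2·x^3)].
6 x \left(- 3 x^{2} + 6 x - 2\right) e^{- 3 x}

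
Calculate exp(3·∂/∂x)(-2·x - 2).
- 2 x - 8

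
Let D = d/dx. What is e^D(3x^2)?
3 x^{2} + 6 x + 3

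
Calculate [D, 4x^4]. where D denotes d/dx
16 x^{3}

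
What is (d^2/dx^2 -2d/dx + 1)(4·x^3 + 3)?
4 x^{3} - 24 x^{2} + 24 x + 3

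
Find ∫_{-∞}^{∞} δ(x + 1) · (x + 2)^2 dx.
1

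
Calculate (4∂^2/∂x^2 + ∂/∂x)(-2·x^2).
- 4 x - 16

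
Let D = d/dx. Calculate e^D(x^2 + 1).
x^{2} + 2 x + 2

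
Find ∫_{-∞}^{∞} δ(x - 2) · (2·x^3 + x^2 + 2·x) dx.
24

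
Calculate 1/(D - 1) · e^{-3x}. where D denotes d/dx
- \frac{e^{- 3 x}}{4}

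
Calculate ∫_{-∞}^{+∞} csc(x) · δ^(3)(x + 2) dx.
\left(6 \cot^{2}{\left(2 \right)} + 5\right) \cot{\left(2 \right)} \csc{\left(2 \right)}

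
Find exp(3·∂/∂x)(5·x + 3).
5 x + 18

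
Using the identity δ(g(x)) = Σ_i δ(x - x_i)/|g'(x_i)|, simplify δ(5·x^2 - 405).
\frac{\delta(x - 9) + \delta(x + 9)}{90}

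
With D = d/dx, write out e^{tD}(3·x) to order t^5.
3 t + 3 x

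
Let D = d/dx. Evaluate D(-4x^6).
- 24 x^{5}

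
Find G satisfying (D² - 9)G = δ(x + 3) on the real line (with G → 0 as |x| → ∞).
-\frac{e^{-3|x + 3|}}{6}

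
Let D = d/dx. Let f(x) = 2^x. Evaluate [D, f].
2^{x} \log{\left(2 \right)}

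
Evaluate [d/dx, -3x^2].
- 6 x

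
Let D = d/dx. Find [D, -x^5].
- 5 x^{4}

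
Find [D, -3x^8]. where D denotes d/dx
- 24 x^{7}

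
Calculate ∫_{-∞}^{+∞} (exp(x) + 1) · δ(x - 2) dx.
1 + e^{2}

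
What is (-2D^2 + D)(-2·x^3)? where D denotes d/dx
6 x \left(4 - x\right)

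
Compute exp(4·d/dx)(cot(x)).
\cot{\left(x + 4 \right)}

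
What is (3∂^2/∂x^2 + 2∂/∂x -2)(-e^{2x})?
- 14 e^{2 x}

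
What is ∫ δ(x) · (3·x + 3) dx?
3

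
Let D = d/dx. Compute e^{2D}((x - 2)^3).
x^{3}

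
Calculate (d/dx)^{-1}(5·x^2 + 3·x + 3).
\frac{5 x^{3}}{3} + \frac{3 x^{2}}{2} + 3 x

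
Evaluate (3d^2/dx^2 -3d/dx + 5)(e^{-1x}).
11 e^{- x}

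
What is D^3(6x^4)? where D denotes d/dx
144 x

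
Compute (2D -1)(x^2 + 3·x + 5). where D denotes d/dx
- x^{2} + x + 1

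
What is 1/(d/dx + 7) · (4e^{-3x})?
e^{- 3 x}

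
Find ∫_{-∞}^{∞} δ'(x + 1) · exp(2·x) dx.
- \frac{2}{e^{2}}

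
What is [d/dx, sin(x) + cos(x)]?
- \sin{\left(x \right)} + \cos{\left(x \right)}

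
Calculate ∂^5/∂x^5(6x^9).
90720 x^{4}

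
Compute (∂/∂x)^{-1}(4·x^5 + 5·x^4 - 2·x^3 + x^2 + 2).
\frac{2 x^{6}}{3} + x^{5} - \frac{x^{4}}{2} + \frac{x^{3}}{3} + 2 x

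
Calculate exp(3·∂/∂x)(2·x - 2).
2 x + 4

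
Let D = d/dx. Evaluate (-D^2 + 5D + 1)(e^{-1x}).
- 5 e^{- x}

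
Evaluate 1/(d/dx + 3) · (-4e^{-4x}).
4 e^{- 4 x}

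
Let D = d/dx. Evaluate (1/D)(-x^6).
- \frac{x^{7}}{7}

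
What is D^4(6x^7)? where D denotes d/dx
5040 x^{3}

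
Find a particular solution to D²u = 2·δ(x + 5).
|x + 5|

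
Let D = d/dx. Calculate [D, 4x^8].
32 x^{7}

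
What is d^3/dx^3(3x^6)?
360 x^{3}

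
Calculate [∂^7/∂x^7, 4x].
28\frac{d^{6}}{dx^{6}}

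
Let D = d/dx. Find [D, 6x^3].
18 x^{2}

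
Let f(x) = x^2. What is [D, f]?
2 x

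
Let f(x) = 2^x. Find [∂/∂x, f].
2^{x} \log{\left(2 \right)}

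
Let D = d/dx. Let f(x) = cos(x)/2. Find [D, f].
- \frac{\sin{\left(x \right)}}{2}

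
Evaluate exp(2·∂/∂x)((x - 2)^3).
x^{3}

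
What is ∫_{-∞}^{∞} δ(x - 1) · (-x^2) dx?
-1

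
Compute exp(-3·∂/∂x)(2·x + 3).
2 x - 3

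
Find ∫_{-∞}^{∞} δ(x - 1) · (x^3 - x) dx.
0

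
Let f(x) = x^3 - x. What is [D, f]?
3 x^{2} - 1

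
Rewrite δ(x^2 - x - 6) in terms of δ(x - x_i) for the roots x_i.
\frac{\delta(x + 2) + \delta(x - 3)}{5}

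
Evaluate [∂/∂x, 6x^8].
48 x^{7}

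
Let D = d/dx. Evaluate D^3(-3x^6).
- 360 x^{3}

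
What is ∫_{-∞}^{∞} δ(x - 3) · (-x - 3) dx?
-6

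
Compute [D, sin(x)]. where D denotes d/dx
\cos{\left(x \right)}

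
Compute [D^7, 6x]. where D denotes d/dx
42D^{6}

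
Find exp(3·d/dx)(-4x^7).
- 4 x^{7} - 84 x^{6} - 756 x^{5} - 3780 x^{4} - 11340 x^{3} - 20412 x^{2} - 20412 x - 8748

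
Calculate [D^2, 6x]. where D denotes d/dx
12D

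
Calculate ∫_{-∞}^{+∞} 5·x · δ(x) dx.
0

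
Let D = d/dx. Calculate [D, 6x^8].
48 x^{7}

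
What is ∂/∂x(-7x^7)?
- 49 x^{6}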